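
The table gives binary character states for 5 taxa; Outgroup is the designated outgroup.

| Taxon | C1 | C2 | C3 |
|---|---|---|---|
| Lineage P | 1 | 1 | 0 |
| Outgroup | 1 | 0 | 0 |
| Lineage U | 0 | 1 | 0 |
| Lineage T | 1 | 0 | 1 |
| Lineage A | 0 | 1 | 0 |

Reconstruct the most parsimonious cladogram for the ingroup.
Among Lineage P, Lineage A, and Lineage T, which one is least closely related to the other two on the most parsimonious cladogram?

Lineage T

Character polarity is set by the outgroup: the derived state is whichever differs from the outgroup's state, so for C1 the derived state is '0', and for the remaining characters it is '1'.
C1 (derived state '0') is shared by Lineage A and Lineage U — a synapomorphy uniting that clade.
C2: derived state '1' in Lineage A, Lineage P, and Lineage U only — synapomorphy for {Lineage A, Lineage P, Lineage U}.
C3 (derived state '1') is unique to Lineage T (autapomorphy; uninformative for grouping).
Most parsimonious ingroup topology: (Lineage T,((Lineage A,Lineage U),Lineage P)).
Lineage A and Lineage P share a more recent common ancestor with each other than either does with Lineage T, so Lineage T is the least closely related of the three.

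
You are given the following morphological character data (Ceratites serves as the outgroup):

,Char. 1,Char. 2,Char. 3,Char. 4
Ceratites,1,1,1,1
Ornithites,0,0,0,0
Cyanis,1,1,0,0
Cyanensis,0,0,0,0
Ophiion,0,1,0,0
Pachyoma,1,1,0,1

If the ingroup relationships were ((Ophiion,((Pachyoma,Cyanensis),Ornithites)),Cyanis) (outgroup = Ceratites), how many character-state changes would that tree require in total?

7

Map each character onto ((Ophiion,((Pachyoma,Cyanensis),Ornithites)),Cyanis) (rooted by Ceratites) and count the minimum state changes it requires (Fitch parsimony):
Char. 1: 2; Char. 2: 2; Char. 3: 1; Char. 4: 2.
Total tree length = 7.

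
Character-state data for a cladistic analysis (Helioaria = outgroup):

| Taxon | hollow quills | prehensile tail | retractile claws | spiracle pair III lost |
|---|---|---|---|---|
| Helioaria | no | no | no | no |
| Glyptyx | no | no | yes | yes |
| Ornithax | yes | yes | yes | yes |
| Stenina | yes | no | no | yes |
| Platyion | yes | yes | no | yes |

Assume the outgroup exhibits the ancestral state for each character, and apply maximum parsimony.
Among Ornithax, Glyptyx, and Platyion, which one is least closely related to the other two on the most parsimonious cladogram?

The outgroup has state 'no' for every character, so 'yes' is the derived state throughout.
Only Ornithax, Platyion, and Stenina show the derived state 'yes' for hollow quills, supporting them as a clade.
Only Ornithax and Platyion show the derived state 'yes' for prehensile tail, supporting them as a clade.
retractile claws (state 'yes') occurs in Glyptyx and Ornithax but conflicts with the nesting implied by the other characters — most parsimoniously interpreted as homoplasy.
All ingroup taxa share the derived state 'yes' for spiracle pair III lost; it defines the ingroup but does not resolve relationships within it.
Most parsimonious ingroup topology: (Glyptyx,((Ornithax,Platyion),Stenina)).
Ornithax and Platyion share a more recent common ancestor with each other than either does with Glyptyx, so Glyptyx is the least closely related of the three.

Glyptyx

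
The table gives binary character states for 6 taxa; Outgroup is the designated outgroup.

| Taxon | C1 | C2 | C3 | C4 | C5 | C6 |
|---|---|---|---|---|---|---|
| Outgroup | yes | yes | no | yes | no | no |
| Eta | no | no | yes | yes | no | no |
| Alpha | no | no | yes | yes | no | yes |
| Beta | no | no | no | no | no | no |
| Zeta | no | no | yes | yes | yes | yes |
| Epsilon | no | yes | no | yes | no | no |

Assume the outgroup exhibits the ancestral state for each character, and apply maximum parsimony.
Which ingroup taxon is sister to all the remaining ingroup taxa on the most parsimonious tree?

Character polarity is set by the outgroup: the derived state is whichever differs from the outgroup's state, so for C1, C2, C4 the derived state is 'no', and for the remaining characters it is 'yes'.
C1 (derived state 'no') is shared by all ingroup taxa — unites the whole ingroup.
C2 (derived state 'no') is shared by Alpha, Beta, Eta, and Zeta — a synapomorphy uniting that clade.
C3: derived state 'yes' in Alpha, Eta, and Zeta only — synapomorphy for {Alpha, Eta, Zeta}.
C4: derived state 'no' in Beta only — an autapomorphy, so it tells us nothing about relationships among taxa.
C5 (derived state 'yes') is unique to Zeta (autapomorphy; uninformative for grouping).
C6: derived state 'yes' in Alpha and Zeta only — synapomorphy for {Alpha, Zeta}.
Most parsimonious ingroup topology: (((Eta,(Alpha,Zeta)),Beta),Epsilon).
Epsilon is sister to the clade containing all other ingroup taxa, so it is the earliest-diverging (most basal) ingroup lineage.

Epsilon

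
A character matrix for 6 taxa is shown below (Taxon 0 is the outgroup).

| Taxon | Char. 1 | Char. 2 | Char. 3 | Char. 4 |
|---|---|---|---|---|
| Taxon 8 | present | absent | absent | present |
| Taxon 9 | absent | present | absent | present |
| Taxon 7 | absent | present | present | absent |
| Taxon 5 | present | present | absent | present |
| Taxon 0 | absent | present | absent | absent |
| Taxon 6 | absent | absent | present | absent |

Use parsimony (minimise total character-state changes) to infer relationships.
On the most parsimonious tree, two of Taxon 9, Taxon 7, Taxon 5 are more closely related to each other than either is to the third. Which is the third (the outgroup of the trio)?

Character polarity is set by the outgroup: the derived state is whichever differs from the outgroup's state, so for Char. 2 the derived state is 'absent', and for the remaining characters it is 'present'.
Only Taxon 5 and Taxon 8 show the derived state 'present' for Char. 1, supporting them as a clade.
Char. 2 (state 'absent') occurs in Taxon 6 and Taxon 8 but conflicts with the nesting implied by the other characters — most parsimoniously interpreted as homoplasy.
Char. 3 (derived state 'present') is shared by Taxon 6 and Taxon 7 — a synapomorphy uniting that clade.
Char. 4: derived state 'present' in Taxon 5, Taxon 8, and Taxon 9 only — synapomorphy for {Taxon 5, Taxon 8, Taxon 9}.
Most parsimonious ingroup topology: ((Taxon 9,(Taxon 8,Taxon 5)),(Taxon 6,Taxon 7)).
Taxon 5 and Taxon 9 share a more recent common ancestor with each other than either does with Taxon 7, so Taxon 7 is the least closely related of the three.

Taxon 7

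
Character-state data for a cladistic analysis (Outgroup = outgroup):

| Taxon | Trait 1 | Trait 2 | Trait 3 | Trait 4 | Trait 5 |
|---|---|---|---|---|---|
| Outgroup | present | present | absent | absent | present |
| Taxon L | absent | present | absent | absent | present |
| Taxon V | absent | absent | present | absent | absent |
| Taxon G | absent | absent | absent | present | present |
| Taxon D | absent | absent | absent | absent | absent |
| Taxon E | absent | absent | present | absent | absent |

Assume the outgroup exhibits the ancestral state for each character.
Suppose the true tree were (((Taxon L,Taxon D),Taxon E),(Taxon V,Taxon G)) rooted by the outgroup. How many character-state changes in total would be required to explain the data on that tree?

Map each character onto (((Taxon L,Taxon D),Taxon E),(Taxon V,Taxon G)) (rooted by Outgroup) and count the minimum state changes it requires (Fitch parsimony):
Trait 1: 1; Trait 2: 2; Trait 3: 2; Trait 4: 1; Trait 5: 3.
Total tree length = 9.

9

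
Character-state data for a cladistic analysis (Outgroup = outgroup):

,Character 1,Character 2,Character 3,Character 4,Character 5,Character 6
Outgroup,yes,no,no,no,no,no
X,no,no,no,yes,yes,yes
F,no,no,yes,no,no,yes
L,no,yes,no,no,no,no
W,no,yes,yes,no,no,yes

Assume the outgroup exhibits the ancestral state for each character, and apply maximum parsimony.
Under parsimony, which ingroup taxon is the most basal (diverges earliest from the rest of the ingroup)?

L

Character polarity is set by the outgroup: the derived state is whichever differs from the outgroup's state, so for Character 1 the derived state is 'no', and for the remaining characters it is 'yes'.
Character 1 (derived state 'no') is shared by all ingroup taxa — unites the whole ingroup.
Character 2 groups L and W, which is incompatible with the clades supported by the remaining characters; treating it as convergent (homoplasy) costs fewer steps than any alternative tree.
Character 3: derived state 'yes' in F and W only — synapomorphy for {F, W}.
Character 4 (derived state 'yes') is unique to X (autapomorphy; uninformative for grouping).
Character 5 (derived state 'yes') is unique to X (autapomorphy; uninformative for grouping).
Character 6 (derived state 'yes') is shared by F, W, and X — a synapomorphy uniting that clade.
Most parsimonious ingroup topology: ((X,(F,W)),L).
L is sister to the clade containing all other ingroup taxa, so it is the earliest-diverging (most basal) ingroup lineage.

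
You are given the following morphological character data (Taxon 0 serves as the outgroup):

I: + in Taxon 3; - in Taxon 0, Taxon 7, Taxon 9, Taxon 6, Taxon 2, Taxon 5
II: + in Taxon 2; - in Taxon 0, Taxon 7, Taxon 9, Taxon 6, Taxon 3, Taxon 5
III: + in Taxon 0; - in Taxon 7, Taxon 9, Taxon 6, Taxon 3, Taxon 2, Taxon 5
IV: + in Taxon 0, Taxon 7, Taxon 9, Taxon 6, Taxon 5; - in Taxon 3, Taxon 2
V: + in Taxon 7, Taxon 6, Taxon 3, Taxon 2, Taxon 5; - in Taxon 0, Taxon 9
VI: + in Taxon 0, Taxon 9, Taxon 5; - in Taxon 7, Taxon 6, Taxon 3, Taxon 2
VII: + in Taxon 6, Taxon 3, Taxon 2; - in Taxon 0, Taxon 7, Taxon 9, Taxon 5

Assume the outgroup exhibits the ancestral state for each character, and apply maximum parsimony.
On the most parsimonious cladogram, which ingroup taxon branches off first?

Taxon 9

Character polarity is set by the outgroup: the derived state is whichever differs from the outgroup's state, so for III, IV, VI the derived state is '-', and for the remaining characters it is '+'.
I: derived state '+' in Taxon 3 only — an autapomorphy, so it tells us nothing about relationships among taxa.
II (derived state '+') is unique to Taxon 2 (autapomorphy; uninformative for grouping).
All ingroup taxa share the derived state '-' for III; it defines the ingroup but does not resolve relationships within it.
Only Taxon 2 and Taxon 3 show the derived state '-' for IV, supporting them as a clade.
V: derived state '+' in Taxon 2, Taxon 3, Taxon 5, Taxon 6, and Taxon 7 only — synapomorphy for {Taxon 2, Taxon 3, Taxon 5, Taxon 6, Taxon 7}.
VI: derived state '-' in Taxon 2, Taxon 3, Taxon 6, and Taxon 7 only — synapomorphy for {Taxon 2, Taxon 3, Taxon 6, Taxon 7}.
VII: derived state '+' in Taxon 2, Taxon 3, and Taxon 6 only — synapomorphy for {Taxon 2, Taxon 3, Taxon 6}.
Most parsimonious ingroup topology: (((Taxon 7,(Taxon 6,(Taxon 3,Taxon 2))),Taxon 5),Taxon 9).
Taxon 9 is sister to the clade containing all other ingroup taxa, so it is the earliest-diverging (most basal) ingroup lineage.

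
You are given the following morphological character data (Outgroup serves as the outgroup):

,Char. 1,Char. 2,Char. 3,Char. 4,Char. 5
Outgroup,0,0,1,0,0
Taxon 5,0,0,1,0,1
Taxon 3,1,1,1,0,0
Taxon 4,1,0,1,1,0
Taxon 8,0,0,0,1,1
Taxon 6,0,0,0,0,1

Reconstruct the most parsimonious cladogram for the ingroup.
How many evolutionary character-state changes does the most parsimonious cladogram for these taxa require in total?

Character polarity is set by the outgroup: the derived state is whichever differs from the outgroup's state, so for Char. 3 the derived state is '0', and for the remaining characters it is '1'.
Char. 1 (derived state '1') is shared by Taxon 3 and Taxon 4 — a synapomorphy uniting that clade.
Char. 2: derived state '1' in Taxon 3 only — an autapomorphy, so it tells us nothing about relationships among taxa.
Char. 3: derived state '0' in Taxon 6 and Taxon 8 only — synapomorphy for {Taxon 6, Taxon 8}.
Char. 4 groups Taxon 4 and Taxon 8, which is incompatible with the clades supported by the remaining characters; treating it as convergent (homoplasy) costs fewer steps than any alternative tree.
Only Taxon 5, Taxon 6, and Taxon 8 show the derived state '1' for Char. 5, supporting them as a clade.
Most parsimonious ingroup topology: ((Taxon 5,(Taxon 8,Taxon 6)),(Taxon 3,Taxon 4)).
Changes per character on this tree: Char. 1: 1; Char. 2: 1; Char. 3: 1; Char. 4: 2; Char. 5: 1.
Total = 6.

6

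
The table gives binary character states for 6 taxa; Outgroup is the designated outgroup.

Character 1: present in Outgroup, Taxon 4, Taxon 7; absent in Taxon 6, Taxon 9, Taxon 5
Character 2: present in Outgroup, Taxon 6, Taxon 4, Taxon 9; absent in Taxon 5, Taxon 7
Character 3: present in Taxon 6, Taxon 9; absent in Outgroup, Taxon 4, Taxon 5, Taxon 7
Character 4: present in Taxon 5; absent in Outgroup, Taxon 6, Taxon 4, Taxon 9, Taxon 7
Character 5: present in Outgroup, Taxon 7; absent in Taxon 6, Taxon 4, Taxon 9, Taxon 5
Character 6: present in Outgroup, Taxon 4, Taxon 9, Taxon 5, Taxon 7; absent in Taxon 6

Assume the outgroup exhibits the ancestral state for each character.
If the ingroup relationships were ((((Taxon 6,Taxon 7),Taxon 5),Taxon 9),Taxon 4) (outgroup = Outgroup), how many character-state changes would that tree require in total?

Map each character onto ((((Taxon 6,Taxon 7),Taxon 5),Taxon 9),Taxon 4) (rooted by Outgroup) and count the minimum state changes it requires (Fitch parsimony):
Character 1: 2; Character 2: 2; Character 3: 2; Character 4: 1; Character 5: 2; Character 6: 1.
Total tree length = 10.

10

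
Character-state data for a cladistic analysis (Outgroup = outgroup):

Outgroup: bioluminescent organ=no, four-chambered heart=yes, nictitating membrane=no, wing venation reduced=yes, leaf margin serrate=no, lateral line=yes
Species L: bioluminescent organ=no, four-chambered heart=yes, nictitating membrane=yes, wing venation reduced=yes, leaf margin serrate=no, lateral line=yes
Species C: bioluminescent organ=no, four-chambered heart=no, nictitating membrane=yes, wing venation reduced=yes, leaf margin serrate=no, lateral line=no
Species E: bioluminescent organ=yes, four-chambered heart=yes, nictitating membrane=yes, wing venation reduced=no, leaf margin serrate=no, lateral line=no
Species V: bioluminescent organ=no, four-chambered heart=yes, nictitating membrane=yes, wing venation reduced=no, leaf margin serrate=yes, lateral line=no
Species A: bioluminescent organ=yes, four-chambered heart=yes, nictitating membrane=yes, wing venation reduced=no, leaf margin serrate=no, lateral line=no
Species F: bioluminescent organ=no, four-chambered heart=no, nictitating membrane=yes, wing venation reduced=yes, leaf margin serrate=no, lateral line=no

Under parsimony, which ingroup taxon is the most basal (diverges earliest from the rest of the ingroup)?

Species L

Character polarity is set by the outgroup: the derived state is whichever differs from the outgroup's state, so for four-chambered heart, wing venation reduced, lateral line the derived state is 'no', and for the remaining characters it is 'yes'.
bioluminescent organ (derived state 'yes') is shared by Species A and Species E — a synapomorphy uniting that clade.
four-chambered heart: derived state 'no' in Species C and Species F only — synapomorphy for {Species C, Species F}.
nictitating membrane (derived state 'yes') is shared by all ingroup taxa — unites the whole ingroup.
Only Species A, Species E, and Species V show the derived state 'no' for wing venation reduced, supporting them as a clade.
leaf margin serrate: derived state 'yes' in Species V only — an autapomorphy, so it tells us nothing about relationships among taxa.
Only Species A, Species C, Species E, Species F, and Species V show the derived state 'no' for lateral line, supporting them as a clade.
Most parsimonious ingroup topology: (Species L,((Species C,Species F),((Species E,Species A),Species V))).
Species L is sister to the clade containing all other ingroup taxa, so it is the earliest-diverging (most basal) ingroup lineage.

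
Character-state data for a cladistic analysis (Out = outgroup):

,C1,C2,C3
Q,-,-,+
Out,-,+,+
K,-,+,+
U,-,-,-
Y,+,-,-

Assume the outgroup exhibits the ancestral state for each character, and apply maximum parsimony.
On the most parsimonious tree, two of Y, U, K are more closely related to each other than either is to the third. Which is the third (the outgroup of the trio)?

K

Character polarity is set by the outgroup: the derived state is whichever differs from the outgroup's state, so for C2, C3 the derived state is '-', and for the remaining characters it is '+'.
C1 (derived state '+') is unique to Y (autapomorphy; uninformative for grouping).
Only Q, U, and Y show the derived state '-' for C2, supporting them as a clade.
C3: derived state '-' in U and Y only — synapomorphy for {U, Y}.
Most parsimonious ingroup topology: (((Y,U),Q),K).
U and Y share a more recent common ancestor with each other than either does with K, so K is the least closely related of the three.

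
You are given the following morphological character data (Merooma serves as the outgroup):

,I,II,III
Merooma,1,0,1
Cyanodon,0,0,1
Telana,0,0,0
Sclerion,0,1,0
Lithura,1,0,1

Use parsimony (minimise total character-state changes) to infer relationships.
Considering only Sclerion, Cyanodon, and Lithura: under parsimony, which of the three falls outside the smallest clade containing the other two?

Character polarity is set by the outgroup: the derived state is whichever differs from the outgroup's state, so for I, III the derived state is '0', and for the remaining characters it is '1'.
I: derived state '0' in Cyanodon, Sclerion, and Telana only — synapomorphy for {Cyanodon, Sclerion, Telana}.
II (derived state '1') is unique to Sclerion (autapomorphy; uninformative for grouping).
III (derived state '0') is shared by Sclerion and Telana — a synapomorphy uniting that clade.
Most parsimonious ingroup topology: ((Cyanodon,(Telana,Sclerion)),Lithura).
Cyanodon and Sclerion share a more recent common ancestor with each other than either does with Lithura, so Lithura is the least closely related of the three.

Lithura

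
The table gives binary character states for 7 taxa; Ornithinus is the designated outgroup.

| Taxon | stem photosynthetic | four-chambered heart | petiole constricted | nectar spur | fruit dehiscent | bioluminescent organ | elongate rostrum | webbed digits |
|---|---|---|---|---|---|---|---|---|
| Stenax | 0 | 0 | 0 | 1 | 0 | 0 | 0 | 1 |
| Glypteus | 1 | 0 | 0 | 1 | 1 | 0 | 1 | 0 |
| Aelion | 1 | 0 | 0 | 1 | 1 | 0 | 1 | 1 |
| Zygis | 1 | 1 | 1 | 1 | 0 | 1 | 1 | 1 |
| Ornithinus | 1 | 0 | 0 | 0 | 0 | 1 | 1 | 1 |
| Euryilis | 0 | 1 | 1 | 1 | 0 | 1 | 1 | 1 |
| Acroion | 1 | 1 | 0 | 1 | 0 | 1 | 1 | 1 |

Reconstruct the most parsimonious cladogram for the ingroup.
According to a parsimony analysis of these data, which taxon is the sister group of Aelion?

Glypteus

Character polarity is set by the outgroup: the derived state is whichever differs from the outgroup's state, so for stem photosynthetic, bioluminescent organ, elongate rostrum, webbed digits the derived state is '0', and for the remaining characters it is '1'.
stem photosynthetic groups Euryilis and Stenax, which is incompatible with the clades supported by the remaining characters; treating it as convergent (homoplasy) costs fewer steps than any alternative tree.
four-chambered heart (derived state '1') is shared by Acroion, Euryilis, and Zygis — a synapomorphy uniting that clade.
petiole constricted (derived state '1') is shared by Euryilis and Zygis — a synapomorphy uniting that clade.
All ingroup taxa share the derived state '1' for nectar spur; it defines the ingroup but does not resolve relationships within it.
fruit dehiscent: derived state '1' in Aelion and Glypteus only — synapomorphy for {Aelion, Glypteus}.
bioluminescent organ: derived state '0' in Aelion, Glypteus, and Stenax only — synapomorphy for {Aelion, Glypteus, Stenax}.
elongate rostrum (derived state '0') is unique to Stenax (autapomorphy; uninformative for grouping).
webbed digits: derived state '0' in Glypteus only — an autapomorphy, so it tells us nothing about relationships among taxa.
Most parsimonious ingroup topology: (((Aelion,Glypteus),Stenax),((Zygis,Euryilis),Acroion)).
Aelion and Glypteus form a cherry on this tree, so they are sister taxa.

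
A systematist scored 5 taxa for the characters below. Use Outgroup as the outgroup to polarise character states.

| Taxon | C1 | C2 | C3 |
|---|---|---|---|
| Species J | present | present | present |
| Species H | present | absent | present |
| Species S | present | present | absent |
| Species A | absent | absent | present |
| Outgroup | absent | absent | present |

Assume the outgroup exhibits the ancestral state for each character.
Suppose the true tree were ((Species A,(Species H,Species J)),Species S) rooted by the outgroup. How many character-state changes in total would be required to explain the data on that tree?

Map each character onto ((Species A,(Species H,Species J)),Species S) (rooted by Outgroup) and count the minimum state changes it requires (Fitch parsimony):
C1: 2; C2: 2; C3: 1.
Total tree length = 5.

5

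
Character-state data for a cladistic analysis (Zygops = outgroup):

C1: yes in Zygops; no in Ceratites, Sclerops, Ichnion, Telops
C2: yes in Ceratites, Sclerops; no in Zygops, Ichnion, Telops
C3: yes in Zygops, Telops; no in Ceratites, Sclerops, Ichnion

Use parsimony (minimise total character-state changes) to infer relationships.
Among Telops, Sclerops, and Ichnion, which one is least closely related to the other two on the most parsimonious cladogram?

Character polarity is set by the outgroup: the derived state is whichever differs from the outgroup's state, so for C1, C3 the derived state is 'no', and for the remaining characters it is 'yes'.
All ingroup taxa share the derived state 'no' for C1; it defines the ingroup but does not resolve relationships within it.
C2 (derived state 'yes') is shared by Ceratites and Sclerops — a synapomorphy uniting that clade.
C3: derived state 'no' in Ceratites, Ichnion, and Sclerops only — synapomorphy for {Ceratites, Ichnion, Sclerops}.
Most parsimonious ingroup topology: (((Ceratites,Sclerops),Ichnion),Telops).
Ichnion and Sclerops share a more recent common ancestor with each other than either does with Telops, so Telops is the least closely related of the three.

Telops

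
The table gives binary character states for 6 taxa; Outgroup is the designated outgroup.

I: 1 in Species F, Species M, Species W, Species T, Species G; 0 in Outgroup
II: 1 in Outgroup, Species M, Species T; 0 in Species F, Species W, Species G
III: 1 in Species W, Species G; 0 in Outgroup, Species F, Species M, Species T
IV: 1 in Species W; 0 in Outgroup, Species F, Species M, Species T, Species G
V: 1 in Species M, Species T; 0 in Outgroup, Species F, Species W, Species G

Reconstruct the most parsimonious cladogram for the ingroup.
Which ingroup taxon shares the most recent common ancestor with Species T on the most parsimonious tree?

Character polarity is set by the outgroup: the derived state is whichever differs from the outgroup's state, so for II the derived state is '0', and for the remaining characters it is '1'.
I (derived state '1') is shared by all ingroup taxa — unites the whole ingroup.
Only Species F, Species G, and Species W show the derived state '0' for II, supporting them as a clade.
III: derived state '1' in Species G and Species W only — synapomorphy for {Species G, Species W}.
IV: derived state '1' in Species W only — an autapomorphy, so it tells us nothing about relationships among taxa.
V: derived state '1' in Species M and Species T only — synapomorphy for {Species M, Species T}.
Most parsimonious ingroup topology: ((Species F,(Species W,Species G)),(Species M,Species T)).
Species T and Species M form a cherry on this tree, so they are sister taxa.

Species M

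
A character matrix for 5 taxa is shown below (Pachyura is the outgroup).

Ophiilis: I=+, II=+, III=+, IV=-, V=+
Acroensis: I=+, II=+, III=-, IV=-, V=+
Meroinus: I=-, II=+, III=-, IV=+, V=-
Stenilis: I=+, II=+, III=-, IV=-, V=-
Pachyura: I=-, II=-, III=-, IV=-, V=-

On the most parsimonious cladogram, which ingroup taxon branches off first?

Meroinus

The outgroup has state '-' for every character, so '+' is the derived state throughout.
I: derived state '+' in Acroensis, Ophiilis, and Stenilis only — synapomorphy for {Acroensis, Ophiilis, Stenilis}.
II (derived state '+') is shared by all ingroup taxa — unites the whole ingroup.
III: derived state '+' in Ophiilis only — an autapomorphy, so it tells us nothing about relationships among taxa.
IV: derived state '+' in Meroinus only — an autapomorphy, so it tells us nothing about relationships among taxa.
Only Acroensis and Ophiilis show the derived state '+' for V, supporting them as a clade.
Most parsimonious ingroup topology: (((Ophiilis,Acroensis),Stenilis),Meroinus).
Meroinus is sister to the clade containing all other ingroup taxa, so it is the earliest-diverging (most basal) ingroup lineage.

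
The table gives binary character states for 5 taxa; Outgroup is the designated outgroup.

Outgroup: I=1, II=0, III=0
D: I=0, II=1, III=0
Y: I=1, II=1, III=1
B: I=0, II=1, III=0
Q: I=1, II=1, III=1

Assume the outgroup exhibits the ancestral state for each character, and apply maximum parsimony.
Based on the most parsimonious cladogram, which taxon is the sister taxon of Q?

Y

Character polarity is set by the outgroup: the derived state is whichever differs from the outgroup's state, so for I the derived state is '0', and for the remaining characters it is '1'.
I (derived state '0') is shared by B and D — a synapomorphy uniting that clade.
II (derived state '1') is shared by all ingroup taxa — unites the whole ingroup.
III (derived state '1') is shared by Q and Y — a synapomorphy uniting that clade.
Most parsimonious ingroup topology: ((D,B),(Y,Q)).
Q and Y form a cherry on this tree, so they are sister taxa.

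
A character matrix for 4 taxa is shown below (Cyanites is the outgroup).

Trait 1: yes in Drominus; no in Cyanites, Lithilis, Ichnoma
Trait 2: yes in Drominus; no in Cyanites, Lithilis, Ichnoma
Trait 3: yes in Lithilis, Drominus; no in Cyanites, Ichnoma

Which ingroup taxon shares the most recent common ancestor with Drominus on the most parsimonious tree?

The outgroup has state 'no' for every character, so 'yes' is the derived state throughout.
Trait 1: derived state 'yes' in Drominus only — an autapomorphy, so it tells us nothing about relationships among taxa.
Trait 2 (derived state 'yes') is unique to Drominus (autapomorphy; uninformative for grouping).
Only Drominus and Lithilis show the derived state 'yes' for Trait 3, supporting them as a clade.
Most parsimonious ingroup topology: ((Lithilis,Drominus),Ichnoma).
Drominus and Lithilis form a cherry on this tree, so they are sister taxa.

Lithilis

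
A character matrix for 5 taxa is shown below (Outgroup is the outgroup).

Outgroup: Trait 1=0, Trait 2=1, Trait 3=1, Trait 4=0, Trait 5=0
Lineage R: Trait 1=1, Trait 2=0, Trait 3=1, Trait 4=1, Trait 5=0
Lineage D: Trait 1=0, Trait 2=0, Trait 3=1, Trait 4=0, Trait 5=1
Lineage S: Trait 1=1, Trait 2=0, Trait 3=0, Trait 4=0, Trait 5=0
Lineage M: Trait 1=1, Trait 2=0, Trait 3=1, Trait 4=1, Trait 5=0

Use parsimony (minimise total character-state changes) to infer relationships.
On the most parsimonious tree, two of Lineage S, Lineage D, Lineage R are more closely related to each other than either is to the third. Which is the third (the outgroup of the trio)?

Character polarity is set by the outgroup: the derived state is whichever differs from the outgroup's state, so for Trait 2, Trait 3 the derived state is '0', and for the remaining characters it is '1'.
Trait 1 (derived state '1') is shared by Lineage M, Lineage R, and Lineage S — a synapomorphy uniting that clade.
Trait 2 (derived state '0') is shared by all ingroup taxa — unites the whole ingroup.
Trait 3 (derived state '0') is unique to Lineage S (autapomorphy; uninformative for grouping).
Trait 4: derived state '1' in Lineage M and Lineage R only — synapomorphy for {Lineage M, Lineage R}.
Trait 5 (derived state '1') is unique to Lineage D (autapomorphy; uninformative for grouping).
Most parsimonious ingroup topology: (((Lineage R,Lineage M),Lineage S),Lineage D).
Lineage S and Lineage R share a more recent common ancestor with each other than either does with Lineage D, so Lineage D is the least closely related of the three.

Lineage D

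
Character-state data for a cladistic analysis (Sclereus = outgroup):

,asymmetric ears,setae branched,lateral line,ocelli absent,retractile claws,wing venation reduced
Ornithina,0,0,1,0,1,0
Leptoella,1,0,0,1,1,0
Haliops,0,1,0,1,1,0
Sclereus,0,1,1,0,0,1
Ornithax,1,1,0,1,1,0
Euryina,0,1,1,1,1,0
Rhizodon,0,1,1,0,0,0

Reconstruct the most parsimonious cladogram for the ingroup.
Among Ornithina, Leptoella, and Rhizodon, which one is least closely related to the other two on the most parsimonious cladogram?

Rhizodon

Character polarity is set by the outgroup: the derived state is whichever differs from the outgroup's state, so for setae branched, lateral line, wing venation reduced the derived state is '0', and for the remaining characters it is '1'.
asymmetric ears: derived state '1' in Leptoella and Ornithax only — synapomorphy for {Leptoella, Ornithax}.
setae branched (state '0') occurs in Leptoella and Ornithina but conflicts with the nesting implied by the other characters — most parsimoniously interpreted as homoplasy.
lateral line: derived state '0' in Haliops, Leptoella, and Ornithax only — synapomorphy for {Haliops, Leptoella, Ornithax}.
ocelli absent: derived state '1' in Euryina, Haliops, Leptoella, and Ornithax only — synapomorphy for {Euryina, Haliops, Leptoella, Ornithax}.
retractile claws (derived state '1') is shared by Euryina, Haliops, Leptoella, Ornithax, and Ornithina — a synapomorphy uniting that clade.
All ingroup taxa share the derived state '0' for wing venation reduced; it defines the ingroup but does not resolve relationships within it.
Most parsimonious ingroup topology: ((Ornithina,(((Ornithax,Leptoella),Haliops),Euryina)),Rhizodon).
Leptoella and Ornithina share a more recent common ancestor with each other than either does with Rhizodon, so Rhizodon is the least closely related of the three.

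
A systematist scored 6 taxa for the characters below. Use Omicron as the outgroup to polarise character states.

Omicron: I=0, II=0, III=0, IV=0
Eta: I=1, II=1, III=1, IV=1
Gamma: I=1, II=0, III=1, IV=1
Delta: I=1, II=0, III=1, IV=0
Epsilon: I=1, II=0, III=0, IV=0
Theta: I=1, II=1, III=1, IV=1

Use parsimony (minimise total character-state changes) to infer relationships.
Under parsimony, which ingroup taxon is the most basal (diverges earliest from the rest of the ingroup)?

The outgroup has state '0' for every character, so '1' is the derived state throughout.
I (derived state '1') is shared by all ingroup taxa — unites the whole ingroup.
II (derived state '1') is shared by Eta and Theta — a synapomorphy uniting that clade.
Only Delta, Eta, Gamma, and Theta show the derived state '1' for III, supporting them as a clade.
IV (derived state '1') is shared by Eta, Gamma, and Theta — a synapomorphy uniting that clade.
Most parsimonious ingroup topology: ((((Eta,Theta),Gamma),Delta),Epsilon).
Epsilon is sister to the clade containing all other ingroup taxa, so it is the earliest-diverging (most basal) ingroup lineage.

Epsilon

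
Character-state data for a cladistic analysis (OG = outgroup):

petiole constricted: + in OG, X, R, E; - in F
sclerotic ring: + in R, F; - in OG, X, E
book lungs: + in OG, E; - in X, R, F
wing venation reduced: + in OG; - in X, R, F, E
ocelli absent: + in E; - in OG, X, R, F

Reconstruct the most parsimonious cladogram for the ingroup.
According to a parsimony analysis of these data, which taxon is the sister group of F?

Character polarity is set by the outgroup: the derived state is whichever differs from the outgroup's state, so for petiole constricted, book lungs, wing venation reduced the derived state is '-', and for the remaining characters it is '+'.
petiole constricted: derived state '-' in F only — an autapomorphy, so it tells us nothing about relationships among taxa.
sclerotic ring: derived state '+' in F and R only — synapomorphy for {F, R}.
book lungs: derived state '-' in F, R, and X only — synapomorphy for {F, R, X}.
wing venation reduced (derived state '-') is shared by all ingroup taxa — unites the whole ingroup.
ocelli absent (derived state '+') is unique to E (autapomorphy; uninformative for grouping).
Most parsimonious ingroup topology: ((X,(R,F)),E).
F and R form a cherry on this tree, so they are sister taxa.

R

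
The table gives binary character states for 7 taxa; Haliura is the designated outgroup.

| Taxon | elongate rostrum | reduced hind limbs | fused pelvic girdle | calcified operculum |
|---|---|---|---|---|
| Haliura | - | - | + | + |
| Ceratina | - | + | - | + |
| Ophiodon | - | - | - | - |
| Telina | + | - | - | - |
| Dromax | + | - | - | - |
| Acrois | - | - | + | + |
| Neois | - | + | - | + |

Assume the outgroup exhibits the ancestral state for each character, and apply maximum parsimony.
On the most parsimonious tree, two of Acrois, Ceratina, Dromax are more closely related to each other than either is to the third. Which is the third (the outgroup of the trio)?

Acrois

Character polarity is set by the outgroup: the derived state is whichever differs from the outgroup's state, so for fused pelvic girdle, calcified operculum the derived state is '-', and for the remaining characters it is '+'.
Only Dromax and Telina show the derived state '+' for elongate rostrum, supporting them as a clade.
Only Ceratina and Neois show the derived state '+' for reduced hind limbs, supporting them as a clade.
fused pelvic girdle: derived state '-' in Ceratina, Dromax, Neois, Ophiodon, and Telina only — synapomorphy for {Ceratina, Dromax, Neois, Ophiodon, Telina}.
Only Dromax, Ophiodon, and Telina show the derived state '-' for calcified operculum, supporting them as a clade.
Most parsimonious ingroup topology: (((Ceratina,Neois),(Ophiodon,(Telina,Dromax))),Acrois).
Ceratina and Dromax share a more recent common ancestor with each other than either does with Acrois, so Acrois is the least closely related of the three.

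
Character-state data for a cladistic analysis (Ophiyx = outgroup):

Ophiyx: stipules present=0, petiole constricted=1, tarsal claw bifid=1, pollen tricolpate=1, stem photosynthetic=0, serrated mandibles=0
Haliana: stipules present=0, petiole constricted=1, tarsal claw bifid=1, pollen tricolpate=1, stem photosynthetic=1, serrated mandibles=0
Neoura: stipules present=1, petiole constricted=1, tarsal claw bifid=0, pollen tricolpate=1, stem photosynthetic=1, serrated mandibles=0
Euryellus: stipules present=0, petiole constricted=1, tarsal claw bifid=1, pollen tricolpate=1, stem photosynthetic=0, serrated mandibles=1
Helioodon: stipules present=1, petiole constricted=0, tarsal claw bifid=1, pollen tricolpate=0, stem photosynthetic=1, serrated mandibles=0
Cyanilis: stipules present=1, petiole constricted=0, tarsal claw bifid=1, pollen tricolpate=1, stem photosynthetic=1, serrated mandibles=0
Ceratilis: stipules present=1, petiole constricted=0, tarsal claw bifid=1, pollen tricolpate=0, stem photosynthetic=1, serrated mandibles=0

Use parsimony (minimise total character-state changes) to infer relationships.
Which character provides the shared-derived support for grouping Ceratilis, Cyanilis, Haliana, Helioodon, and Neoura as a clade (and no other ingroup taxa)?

stem photosynthetic

Character polarity is set by the outgroup: the derived state is whichever differs from the outgroup's state, so for petiole constricted, tarsal claw bifid, pollen tricolpate the derived state is '0', and for the remaining characters it is '1'.
stipules present: derived state '1' in Ceratilis, Cyanilis, Helioodon, and Neoura only — synapomorphy for {Ceratilis, Cyanilis, Helioodon, Neoura}.
petiole constricted (derived state '0') is shared by Ceratilis, Cyanilis, and Helioodon — a synapomorphy uniting that clade.
tarsal claw bifid (derived state '0') is unique to Neoura (autapomorphy; uninformative for grouping).
pollen tricolpate (derived state '0') is shared by Ceratilis and Helioodon — a synapomorphy uniting that clade.
Only Ceratilis, Cyanilis, Haliana, Helioodon, and Neoura show the derived state '1' for stem photosynthetic, supporting them as a clade.
serrated mandibles (derived state '1') is unique to Euryellus (autapomorphy; uninformative for grouping).
Most parsimonious ingroup topology: ((Haliana,(Neoura,((Helioodon,Ceratilis),Cyanilis))),Euryellus).
The clade {Ceratilis, Cyanilis, Haliana, Helioodon, Neoura} is supported by stem photosynthetic: its derived state '1' occurs in exactly those taxa and in no other taxon (including the outgroup).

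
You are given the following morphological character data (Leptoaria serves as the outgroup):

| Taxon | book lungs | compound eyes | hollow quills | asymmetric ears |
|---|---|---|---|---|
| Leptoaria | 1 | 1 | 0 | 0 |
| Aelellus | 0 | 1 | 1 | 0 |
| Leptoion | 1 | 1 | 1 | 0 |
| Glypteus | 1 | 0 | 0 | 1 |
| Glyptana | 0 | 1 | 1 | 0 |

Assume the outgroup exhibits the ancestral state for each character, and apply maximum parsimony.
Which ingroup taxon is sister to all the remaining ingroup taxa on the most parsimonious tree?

Character polarity is set by the outgroup: the derived state is whichever differs from the outgroup's state, so for book lungs, compound eyes the derived state is '0', and for the remaining characters it is '1'.
book lungs: derived state '0' in Aelellus and Glyptana only — synapomorphy for {Aelellus, Glyptana}.
compound eyes (derived state '0') is unique to Glypteus (autapomorphy; uninformative for grouping).
hollow quills: derived state '1' in Aelellus, Glyptana, and Leptoion only — synapomorphy for {Aelellus, Glyptana, Leptoion}.
asymmetric ears: derived state '1' in Glypteus only — an autapomorphy, so it tells us nothing about relationships among taxa.
Most parsimonious ingroup topology: (((Aelellus,Glyptana),Leptoion),Glypteus).
Glypteus is sister to the clade containing all other ingroup taxa, so it is the earliest-diverging (most basal) ingroup lineage.

Glypteus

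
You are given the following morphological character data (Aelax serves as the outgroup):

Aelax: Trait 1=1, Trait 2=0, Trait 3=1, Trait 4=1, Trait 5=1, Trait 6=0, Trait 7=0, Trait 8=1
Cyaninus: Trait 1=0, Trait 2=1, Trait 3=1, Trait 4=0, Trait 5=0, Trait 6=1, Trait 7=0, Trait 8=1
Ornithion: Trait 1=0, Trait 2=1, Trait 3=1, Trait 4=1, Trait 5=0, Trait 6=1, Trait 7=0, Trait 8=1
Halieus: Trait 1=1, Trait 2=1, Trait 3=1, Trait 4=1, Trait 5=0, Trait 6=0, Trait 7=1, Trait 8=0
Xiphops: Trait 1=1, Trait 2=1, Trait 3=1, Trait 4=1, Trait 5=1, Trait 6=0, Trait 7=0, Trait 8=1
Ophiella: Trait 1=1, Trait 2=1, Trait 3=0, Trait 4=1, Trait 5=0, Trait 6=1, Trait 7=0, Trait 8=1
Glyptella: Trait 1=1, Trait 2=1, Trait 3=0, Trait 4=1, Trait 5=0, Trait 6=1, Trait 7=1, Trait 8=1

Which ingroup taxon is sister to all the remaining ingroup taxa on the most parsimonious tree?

Character polarity is set by the outgroup: the derived state is whichever differs from the outgroup's state, so for Trait 1, Trait 3, Trait 4, Trait 5, Trait 8 the derived state is '0', and for the remaining characters it is '1'.
Trait 1: derived state '0' in Cyaninus and Ornithion only — synapomorphy for {Cyaninus, Ornithion}.
Trait 2 (derived state '1') is shared by all ingroup taxa — unites the whole ingroup.
Trait 3: derived state '0' in Glyptella and Ophiella only — synapomorphy for {Glyptella, Ophiella}.
Trait 4: derived state '0' in Cyaninus only — an autapomorphy, so it tells us nothing about relationships among taxa.
Trait 5 (derived state '0') is shared by Cyaninus, Glyptella, Halieus, Ophiella, and Ornithion — a synapomorphy uniting that clade.
Only Cyaninus, Glyptella, Ophiella, and Ornithion show the derived state '1' for Trait 6, supporting them as a clade.
Trait 7 groups Glyptella and Halieus, which is incompatible with the clades supported by the remaining characters; treating it as convergent (homoplasy) costs fewer steps than any alternative tree.
Trait 8 (derived state '0') is unique to Halieus (autapomorphy; uninformative for grouping).
Most parsimonious ingroup topology: ((((Cyaninus,Ornithion),(Ophiella,Glyptella)),Halieus),Xiphops).
Xiphops is sister to the clade containing all other ingroup taxa, so it is the earliest-diverging (most basal) ingroup lineage.

Xiphops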